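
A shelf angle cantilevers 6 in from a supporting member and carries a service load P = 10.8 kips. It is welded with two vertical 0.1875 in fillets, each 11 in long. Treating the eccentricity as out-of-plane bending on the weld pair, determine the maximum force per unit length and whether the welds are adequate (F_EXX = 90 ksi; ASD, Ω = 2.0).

L_w = 2 × 11 = 22 in; section modulus (unit throat) S = 2 × L²/6 = 40.33 in².
Direct shear f_v = P/L_w = 10.8/22 = 0.4909 kip/in.
Moment M = P × e = 10.8 × 6 = 64.8 kip·in; bending f_b = M/S = 1.607 kip/in.
f_max = √(f_v² + f_b²) = √(0.4909² + 1.607²) = 1.68 kip/in.
r_n/Ω = (1/2.0) × 0.6 × 90 × (0.707 × 0.1875) = 3.579 kip/in → adequate.

f_max ≈ 1.68 kip/in; adequate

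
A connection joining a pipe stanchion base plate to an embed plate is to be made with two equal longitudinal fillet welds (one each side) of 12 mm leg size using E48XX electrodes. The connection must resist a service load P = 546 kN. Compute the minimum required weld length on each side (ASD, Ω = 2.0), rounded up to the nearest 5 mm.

L = 225 mm on each side

E48XX → F_EXX = 480 MPa.
Throat t_e = 0.707 × 12 = 8.484 mm.
r_n/Ω = (0.6 × 480 × 8.484) / 2.0 = 1222 N/mm = 1.222 kN/mm.
L_req = P / (r_n/Ω) = 546 / 1.222 = 446.9 mm total.
Per side: 446.9 / 2 = 223.5 mm.
Round up → use L = 225 mm on each side.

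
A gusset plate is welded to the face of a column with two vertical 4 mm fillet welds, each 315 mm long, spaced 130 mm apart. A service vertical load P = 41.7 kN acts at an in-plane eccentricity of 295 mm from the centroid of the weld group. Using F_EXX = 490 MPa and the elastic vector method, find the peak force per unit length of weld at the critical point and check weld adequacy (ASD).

Total weld length L_w = 630 mm. Treat welds as unit-width lines.
Polar moment about centroid: J = 2[d³/12 + d(b/2)²] = 2[315³/12 + 315×65²] = 7871000 mm³.
Direct shear f_v = P/L_w = 41.7×10³ / 630 = 66.19 N/mm (vertical).
Torsion M = P·e = 41.7×10³ × 295 = 12302000 N·mm.
Critical point at (x, y) = (65, 157.5) from centroid. f_tx = M·y/J = 246.2 N/mm; f_ty = M·x/J = 101.6 N/mm.
Resultant f_max = √[f_tx² + (f_v + f_ty)²] = √[246.2² + (66.19 + 101.6)²] = 297.9 N/mm.
Capacity per unit length: r_n/Ω = (1/2.0) × 0.6 × 490 × (0.707 × 4) = 415.7 N/mm.
297.9 ≤ 415.7 → adequate.

f_max ≈ 298 N/mm; adequate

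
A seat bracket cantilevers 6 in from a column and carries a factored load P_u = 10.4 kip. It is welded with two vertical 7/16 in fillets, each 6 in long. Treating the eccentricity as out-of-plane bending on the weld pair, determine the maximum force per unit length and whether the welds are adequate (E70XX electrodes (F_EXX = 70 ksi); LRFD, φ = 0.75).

L_w = 2 × 6 = 12 in; section modulus (unit throat) S = 2 × L²/6 = 12 in².
Direct shear f_v = P/L_w = 10.4/12 = 0.8667 kip/in.
Moment M = P × e = 10.4 × 6 = 62.4 kip·in; bending f_b = M/S = 5.2 kip/in.
f_max = √(f_v² + f_b²) = √(0.8667² + 5.2²) = 5.272 kip/in.
φr_n = 0.75 × 0.6 × 70 × (0.707 × 0.4375) = 9.743 kip/in → adequate.

f_max ≈ 5.27 kip/in; adequate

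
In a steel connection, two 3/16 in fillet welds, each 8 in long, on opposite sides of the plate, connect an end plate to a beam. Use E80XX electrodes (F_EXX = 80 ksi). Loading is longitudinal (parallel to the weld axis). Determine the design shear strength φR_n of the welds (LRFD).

Effective throat t_e = 0.707 × 0.1875 = 0.1326 in.
Total length L = 16 in; A_we = 0.1326 × 16 = 2.121 in².
F_nw = 0.6 F_EXX = 0.6 × 80 = 48 ksi.
φR_n = 0.75 × 48 × 2.121 = 76.36 kips.

φR_n ≈ 76.4 kips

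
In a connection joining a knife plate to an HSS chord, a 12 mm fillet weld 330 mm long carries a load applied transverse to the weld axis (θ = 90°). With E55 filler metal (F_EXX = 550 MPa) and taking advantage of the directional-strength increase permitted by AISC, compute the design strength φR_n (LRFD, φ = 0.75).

φR_n ≈ 1040 kN

t_e = 0.707 × 12 = 8.484 mm; A_we = 8.484 × 330 = 2800 mm².
Directional factor: 1.0 + 0.5 sin^1.5(90°) = 1.5.
F_nw = 0.6 × 550 × 1.5 = 495 MPa.
φR_n = 0.75 × 495 × 2800 × 10⁻³ = 1039 kN.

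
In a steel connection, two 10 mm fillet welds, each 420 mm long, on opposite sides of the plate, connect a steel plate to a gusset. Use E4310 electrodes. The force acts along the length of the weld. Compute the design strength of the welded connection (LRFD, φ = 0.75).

E43XX → F_EXX = 430 MPa.
Effective throat t_e = 0.707 × 10 = 7.07 mm.
Total length L = 840 mm; A_we = 7.07 × 840 = 5939 mm².
F_nw = 0.6 F_EXX = 0.6 × 430 = 258 MPa.
φR_n = 0.75 × 258 × 5939 × 10⁻³ = 1149 kN.

φR_n ≈ 1150 kN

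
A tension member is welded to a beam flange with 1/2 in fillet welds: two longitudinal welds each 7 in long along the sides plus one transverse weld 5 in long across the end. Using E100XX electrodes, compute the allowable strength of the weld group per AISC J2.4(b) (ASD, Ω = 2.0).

R_n/Ω ≈ 206 kip

E100XX → F_EXX = 100 ksi.
t_e = 0.707 × 0.5 = 0.3535 in.
R_nwl = 0.6 × 100 × 0.3535 × 14 = 296.9 kip (longitudinal, 2 welds).
R_nwt = 0.6 × 100 × 0.3535 × 5 = 106 kip (transverse, base value).
(i) R_nwl + R_nwt = 403 kip; (ii) 0.85 R_nwl + 1.5 R_nwt = 411.5 kip.
R_n = max = 411.5 kip [governs: (ii)]; R_n/Ω = 205.7 kip.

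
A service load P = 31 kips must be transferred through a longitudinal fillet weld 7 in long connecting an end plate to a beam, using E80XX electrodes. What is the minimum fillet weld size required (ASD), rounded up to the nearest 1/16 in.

w = 5/16 in

E80XX → F_EXX = 80 ksi.
Total weld length L = 7 in.
Required throat t_e = P × Ω / (0.6 F_EXX × L) = 31 × 2.0 / (0.6 × 80 × 7) = 0.1845 in.
Required leg w = t_e / 0.707 = 0.261 in → use 5/16 in.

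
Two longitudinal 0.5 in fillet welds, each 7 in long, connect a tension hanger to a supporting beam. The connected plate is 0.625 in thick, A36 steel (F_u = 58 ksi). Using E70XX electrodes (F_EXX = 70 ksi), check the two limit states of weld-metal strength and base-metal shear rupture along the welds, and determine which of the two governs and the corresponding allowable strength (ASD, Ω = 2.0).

t_e = 0.707 × 0.5 = 0.3535 in; L = 14 in.
Weld metal: R_n/Ω = (1/2.0) × 0.6 × 70 × 0.3535 × 14 = 103.9 kip.
Base metal (shear rupture): R_n/Ω = (1/2.0) × 0.6 × 58 × 0.625 × 14 = 152.2 kip.
Governing: weld metal.

R_n/Ω ≈ 104 kip (weld metal governs)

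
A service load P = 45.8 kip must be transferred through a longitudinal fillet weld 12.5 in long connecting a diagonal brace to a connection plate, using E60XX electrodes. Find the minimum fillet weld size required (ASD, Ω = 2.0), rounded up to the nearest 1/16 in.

E60XX → F_EXX = 60 ksi.
Total weld length L = 12.5 in.
Required throat t_e = P × Ω / (0.6 F_EXX × L) = 45.8 × 2.0 / (0.6 × 60 × 12.5) = 0.2036 in.
Required leg w = t_e / 0.707 = 0.2879 in → use 5/16 in.

w = 5/16 in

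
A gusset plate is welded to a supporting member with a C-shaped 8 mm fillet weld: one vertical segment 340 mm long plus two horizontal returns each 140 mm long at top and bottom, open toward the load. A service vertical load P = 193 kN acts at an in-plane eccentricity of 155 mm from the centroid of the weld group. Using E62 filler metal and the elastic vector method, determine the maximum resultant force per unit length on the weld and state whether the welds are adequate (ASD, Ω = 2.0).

f_max ≈ 698 N/mm; adequate

E62XX → F_EXX = 620 MPa.
Total weld length L_w = 620 mm. Treat welds as unit-width lines.
Centroid: x̄ = 2×140×70 / 620 = 31.61 mm from the vertical weld.
Polar moment about centroid: J = I_x + I_y = [340³/12 + 2×140×170²] + [340×31.61² + 2(140³/12 + 140×38.39²)] = 12580000 mm³.
Direct shear f_v = P/L_w = 193×10³ / 620 = 311.3 N/mm (vertical).
Torsion M = P·e = 193×10³ × 155 = 29915000 N·mm.
Critical point at (x, y) = (108.4, 170) from centroid. f_tx = M·y/J = 404.4 N/mm; f_ty = M·x/J = 257.8 N/mm.
Resultant f_max = √[f_tx² + (f_v + f_ty)²] = √[404.4² + (311.3 + 257.8)²] = 698.1 N/mm.
Capacity per unit length: r_n/Ω = (1/2.0) × 0.6 × 620 × (0.707 × 8) = 1052 N/mm.
698.1 ≤ 1052 → adequate.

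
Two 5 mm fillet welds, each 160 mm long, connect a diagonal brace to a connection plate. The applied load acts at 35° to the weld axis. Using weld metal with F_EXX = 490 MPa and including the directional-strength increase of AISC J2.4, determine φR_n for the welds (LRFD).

t_e = 0.707 × 5 = 3.535 mm; A_we = 3.535 × 320 = 1131 mm².
Directional factor: 1.0 + 0.5 sin^1.5(35°) = 1.217.
F_nw = 0.6 × 490 × 1.217 = 357.9 MPa.
φR_n = 0.75 × 357.9 × 1131 × 10⁻³ = 303.6 kN.

φR_n ≈ 304 kN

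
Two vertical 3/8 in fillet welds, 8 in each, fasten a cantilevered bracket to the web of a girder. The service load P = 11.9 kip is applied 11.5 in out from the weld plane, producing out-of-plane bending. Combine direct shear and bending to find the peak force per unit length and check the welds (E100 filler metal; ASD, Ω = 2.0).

E100XX → F_EXX = 100 ksi.
L_w = 2 × 8 = 16 in; section modulus (unit throat) S = 2 × L²/6 = 21.33 in².
Direct shear f_v = P/L_w = 11.9/16 = 0.7438 kip/in.
Moment M = P × e = 11.9 × 11.5 = 136.85 kip·in; bending f_b = M/S = 6.415 kip/in.
f_max = √(f_v² + f_b²) = √(0.7438² + 6.415²) = 6.458 kip/in.
r_n/Ω = (1/2.0) × 0.6 × 100 × (0.707 × 0.375) = 7.954 kip/in → adequate.

f_max ≈ 6.46 kip/in; adequate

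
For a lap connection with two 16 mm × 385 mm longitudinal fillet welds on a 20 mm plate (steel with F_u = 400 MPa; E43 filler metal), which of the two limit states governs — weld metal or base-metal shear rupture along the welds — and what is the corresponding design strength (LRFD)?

E43XX → F_EXX = 430 MPa.
t_e = 0.707 × 16 = 11.31 mm; L = 770 mm.
Weld metal: φR_n = 0.75 × 0.6 × 430 × 11.31 × 770 × 10⁻³ = 1685 kN.
Base metal (shear rupture): φR_n = 0.75 × 0.6 × 400 × 20 × 770 × 10⁻³ = 2772 kN.
Governing: weld metal.

φR_n ≈ 1690 kN (weld metal governs)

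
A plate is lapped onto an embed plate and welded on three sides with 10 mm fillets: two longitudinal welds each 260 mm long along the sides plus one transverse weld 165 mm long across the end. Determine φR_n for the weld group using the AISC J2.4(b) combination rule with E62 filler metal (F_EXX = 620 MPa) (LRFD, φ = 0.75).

φR_n ≈ 1360 kN

t_e = 0.707 × 10 = 7.07 mm.
R_nwl = 0.6 × 620 × 7.07 × 520 × 10⁻³ = 1368 kN (longitudinal, 2 welds).
R_nwt = 0.6 × 620 × 7.07 × 165 × 10⁻³ = 434 kN (transverse, base value).
(i) R_nwl + R_nwt = 1802 kN; (ii) 0.85 R_nwl + 1.5 R_nwt = 1813 kN.
R_n = max = 1813 kN [governs: (ii)]; φR_n = 1360 kN.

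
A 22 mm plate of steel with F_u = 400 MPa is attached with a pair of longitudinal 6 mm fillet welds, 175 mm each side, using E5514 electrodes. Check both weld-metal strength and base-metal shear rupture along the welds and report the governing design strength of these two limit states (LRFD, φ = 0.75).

φR_n ≈ 367 kN (weld metal governs)

E55XX → F_EXX = 550 MPa.
t_e = 0.707 × 6 = 4.242 mm; L = 350 mm.
Weld metal: φR_n = 0.75 × 0.6 × 550 × 4.242 × 350 × 10⁻³ = 367.5 kN.
Base metal (shear rupture): φR_n = 0.75 × 0.6 × 400 × 22 × 350 × 10⁻³ = 1386 kN.
Governing: weld metal.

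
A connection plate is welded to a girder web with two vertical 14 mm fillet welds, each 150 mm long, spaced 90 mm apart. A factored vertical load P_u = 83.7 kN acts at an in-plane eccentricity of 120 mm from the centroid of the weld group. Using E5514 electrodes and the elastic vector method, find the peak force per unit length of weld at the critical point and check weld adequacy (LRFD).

E55XX → F_EXX = 550 MPa.
Total weld length L_w = 300 mm. Treat welds as unit-width lines.
Polar moment about centroid: J = 2[d³/12 + d(b/2)²] = 2[150³/12 + 150×45²] = 1170000 mm³.
Direct shear f_v = P/L_w = 83.7×10³ / 300 = 279 N/mm (vertical).
Torsion M = P·e = 83.7×10³ × 120 = 10044000 N·mm.
Critical point at (x, y) = (45, 75) from centroid. f_tx = M·y/J = 643.8 N/mm; f_ty = M·x/J = 386.3 N/mm.
Resultant f_max = √[f_tx² + (f_v + f_ty)²] = √[643.8² + (279 + 386.3)²] = 925.8 N/mm.
Capacity per unit length: φr_n = 0.75 × 0.6 × 550 × (0.707 × 14) = 2450 N/mm.
925.8 ≤ 2450 → adequate.

f_max ≈ 926 N/mm; adequate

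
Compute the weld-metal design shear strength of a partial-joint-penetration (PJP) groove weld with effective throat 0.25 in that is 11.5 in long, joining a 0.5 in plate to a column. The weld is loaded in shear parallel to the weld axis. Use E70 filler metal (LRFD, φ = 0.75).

φR_n ≈ 90.6 kip

E70XX → F_EXX = 70 ksi.
Effective throat (given) t_e = 0.25 in.
A_we = 0.25 × 11.5 = 2.875 in².
F_nw = 0.6 F_EXX = 42 ksi.
φR_n = 0.75 × 42 × 2.875 = 90.56 kip.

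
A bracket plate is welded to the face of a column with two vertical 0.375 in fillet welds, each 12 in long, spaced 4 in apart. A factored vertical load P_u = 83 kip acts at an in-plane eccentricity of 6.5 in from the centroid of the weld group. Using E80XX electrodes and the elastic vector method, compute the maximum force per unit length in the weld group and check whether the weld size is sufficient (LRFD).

E80XX → F_EXX = 80 ksi.
Total weld length L_w = 24 in. Treat welds as unit-width lines.
Polar moment about centroid: J = 2[d³/12 + d(b/2)²] = 2[12³/12 + 12×2²] = 384 in³.
Direct shear f_v = P/L_w = 83 / 24 = 3.458 kip/in (vertical).
Torsion M = P·e = 83 × 6.5 = 539.5 kip·in.
Critical point at (x, y) = (2, 6) from centroid. f_tx = M·y/J = 8.43 kip/in; f_ty = M·x/J = 2.81 kip/in.
Resultant f_max = √[f_tx² + (f_v + f_ty)²] = √[8.43² + (3.458 + 2.81)²] = 10.5 kip/in.
Capacity per unit length: φr_n = 0.75 × 0.6 × 80 × (0.707 × 0.375) = 9.544 kip/in.
10.5 > 9.544 → NOT adequate.

f_max ≈ 10.5 kip/in; NOT adequate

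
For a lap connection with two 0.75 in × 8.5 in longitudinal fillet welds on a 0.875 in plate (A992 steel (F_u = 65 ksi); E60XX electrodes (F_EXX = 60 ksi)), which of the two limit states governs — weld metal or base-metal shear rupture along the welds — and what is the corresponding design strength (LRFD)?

φR_n ≈ 243 kips (weld metal governs)

t_e = 0.707 × 0.75 = 0.5302 in; L = 17 in.
Weld metal: φR_n = 0.75 × 0.6 × 60 × 0.5302 × 17 = 243.4 kips.
Base metal (shear rupture): φR_n = 0.75 × 0.6 × 65 × 0.875 × 17 = 435.1 kips.
Governing: weld metal.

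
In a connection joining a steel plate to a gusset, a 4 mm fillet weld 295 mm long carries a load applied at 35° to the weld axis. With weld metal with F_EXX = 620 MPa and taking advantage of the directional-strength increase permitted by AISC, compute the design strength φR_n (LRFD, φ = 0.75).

φR_n ≈ 283 kN

t_e = 0.707 × 4 = 2.828 mm; A_we = 2.828 × 295 = 834.3 mm².
Directional factor: 1.0 + 0.5 sin^1.5(35°) = 1.217.
F_nw = 0.6 × 620 × 1.217 = 452.8 MPa.
φR_n = 0.75 × 452.8 × 834.3 × 10⁻³ = 283.3 kN.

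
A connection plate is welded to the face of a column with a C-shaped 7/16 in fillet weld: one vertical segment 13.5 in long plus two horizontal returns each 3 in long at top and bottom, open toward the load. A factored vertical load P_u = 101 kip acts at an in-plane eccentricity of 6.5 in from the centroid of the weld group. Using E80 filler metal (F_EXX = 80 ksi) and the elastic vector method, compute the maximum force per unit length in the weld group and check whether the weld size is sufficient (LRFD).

f_max ≈ 12.4 kip/in; NOT adequate

Total weld length L_w = 19.5 in. Treat welds as unit-width lines.
Centroid: x̄ = 2×3×1.5 / 19.5 = 0.4615 in from the vertical weld.
Polar moment about centroid: J = I_x + I_y = [13.5³/12 + 2×3×6.75²] + [13.5×0.4615² + 2(3³/12 + 3×1.038²)] = 492.3 in³.
Direct shear f_v = P/L_w = 101 / 19.5 = 5.179 kip/in (vertical).
Torsion M = P·e = 101 × 6.5 = 656.5 kip·in.
Critical point at (x, y) = (2.538, 6.75) from centroid. f_tx = M·y/J = 9.002 kip/in; f_ty = M·x/J = 3.385 kip/in.
Resultant f_max = √[f_tx² + (f_v + f_ty)²] = √[9.002² + (5.179 + 3.385)²] = 12.43 kip/in.
Capacity per unit length: φr_n = 0.75 × 0.6 × 80 × (0.707 × 0.4375) = 11.14 kip/in.
12.43 > 11.14 → NOT adequate.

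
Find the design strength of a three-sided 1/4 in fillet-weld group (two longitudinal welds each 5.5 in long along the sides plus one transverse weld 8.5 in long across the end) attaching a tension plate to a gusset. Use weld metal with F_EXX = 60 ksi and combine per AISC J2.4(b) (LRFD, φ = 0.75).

t_e = 0.707 × 0.25 = 0.1767 in.
R_nwl = 0.6 × 60 × 0.1767 × 11 = 69.99 kip (longitudinal, 2 welds).
R_nwt = 0.6 × 60 × 0.1767 × 8.5 = 54.09 kip (transverse, base value).
(i) R_nwl + R_nwt = 124.1 kip; (ii) 0.85 R_nwl + 1.5 R_nwt = 140.6 kip.
R_n = max = 140.6 kip [governs: (ii)]; φR_n = 105.5 kip.

φR_n ≈ 105 kip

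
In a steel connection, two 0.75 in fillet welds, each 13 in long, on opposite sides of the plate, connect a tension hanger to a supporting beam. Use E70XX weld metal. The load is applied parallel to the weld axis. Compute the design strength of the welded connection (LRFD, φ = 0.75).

E70XX → F_EXX = 70 ksi.
Effective throat t_e = 0.707 × 0.75 = 0.5302 in.
Total length L = 26 in; A_we = 0.5302 × 26 = 13.79 in².
F_nw = 0.6 F_EXX = 0.6 × 70 = 42 ksi.
φR_n = 0.75 × 42 × 13.79 = 434.3 kips.

φR_n ≈ 434 kips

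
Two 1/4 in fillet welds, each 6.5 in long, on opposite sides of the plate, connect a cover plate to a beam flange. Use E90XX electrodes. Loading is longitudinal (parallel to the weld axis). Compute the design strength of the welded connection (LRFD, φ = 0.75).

E90XX → F_EXX = 90 ksi.
Effective throat t_e = 0.707 × 0.25 = 0.1767 in.
Total length L = 13 in; A_we = 0.1767 × 13 = 2.298 in².
F_nw = 0.6 F_EXX = 0.6 × 90 = 54 ksi.
φR_n = 0.75 × 54 × 2.298 = 93.06 kip.

φR_n ≈ 93.1 kip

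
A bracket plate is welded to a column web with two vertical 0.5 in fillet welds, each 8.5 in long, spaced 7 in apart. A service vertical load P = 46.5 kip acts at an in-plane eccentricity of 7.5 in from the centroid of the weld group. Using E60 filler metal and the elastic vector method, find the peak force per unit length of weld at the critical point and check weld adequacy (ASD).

f_max ≈ 8.2 kip/in; NOT adequate

E60XX → F_EXX = 60 ksi.
Total weld length L_w = 17 in. Treat welds as unit-width lines.
Polar moment about centroid: J = 2[d³/12 + d(b/2)²] = 2[8.5³/12 + 8.5×3.5²] = 310.6 in³.
Direct shear f_v = P/L_w = 46.5 / 17 = 2.735 kip/in (vertical).
Torsion M = P·e = 46.5 × 7.5 = 348.75 kip·in.
Critical point at (x, y) = (3.5, 4.25) from centroid. f_tx = M·y/J = 4.772 kip/in; f_ty = M·x/J = 3.93 kip/in.
Resultant f_max = √[f_tx² + (f_v + f_ty)²] = √[4.772² + (2.735 + 3.93)²] = 8.197 kip/in.
Capacity per unit length: r_n/Ω = (1/2.0) × 0.6 × 60 × (0.707 × 0.5) = 6.363 kip/in.
8.197 > 6.363 → NOT adequate.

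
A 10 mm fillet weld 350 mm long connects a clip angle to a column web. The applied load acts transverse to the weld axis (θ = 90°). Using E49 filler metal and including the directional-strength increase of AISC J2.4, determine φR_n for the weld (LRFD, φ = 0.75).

E49XX → F_EXX = 490 MPa.
t_e = 0.707 × 10 = 7.07 mm; A_we = 7.07 × 350 = 2474 mm².
Directional factor: 1.0 + 0.5 sin^1.5(90°) = 1.5.
F_nw = 0.6 × 490 × 1.5 = 441 MPa.
φR_n = 0.75 × 441 × 2474 × 10⁻³ = 818.4 kN.

φR_n ≈ 818 kN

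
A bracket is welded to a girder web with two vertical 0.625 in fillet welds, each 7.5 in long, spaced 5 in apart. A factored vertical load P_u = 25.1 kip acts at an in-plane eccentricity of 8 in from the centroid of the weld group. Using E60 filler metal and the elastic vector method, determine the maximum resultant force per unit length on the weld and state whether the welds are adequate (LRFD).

f_max ≈ 6.59 kip/in; adequate

E60XX → F_EXX = 60 ksi.
Total weld length L_w = 15 in. Treat welds as unit-width lines.
Polar moment about centroid: J = 2[d³/12 + d(b/2)²] = 2[7.5³/12 + 7.5×2.5²] = 164.1 in³.
Direct shear f_v = P/L_w = 25.1 / 15 = 1.673 kip/in (vertical).
Torsion M = P·e = 25.1 × 8 = 200.8 kip·in.
Critical point at (x, y) = (2.5, 3.75) from centroid. f_tx = M·y/J = 4.59 kip/in; f_ty = M·x/J = 3.06 kip/in.
Resultant f_max = √[f_tx² + (f_v + f_ty)²] = √[4.59² + (1.673 + 3.06)²] = 6.593 kip/in.
Capacity per unit length: φr_n = 0.75 × 0.6 × 60 × (0.707 × 0.625) = 11.93 kip/in.
6.593 ≤ 11.93 → adequate.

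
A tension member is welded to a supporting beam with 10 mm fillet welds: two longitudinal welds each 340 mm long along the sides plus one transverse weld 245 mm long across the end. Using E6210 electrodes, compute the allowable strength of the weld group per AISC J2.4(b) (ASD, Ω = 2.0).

E62XX → F_EXX = 620 MPa.
t_e = 0.707 × 10 = 7.07 mm.
R_nwl = 0.6 × 620 × 7.07 × 680 × 10⁻³ = 1788 kN (longitudinal, 2 welds).
R_nwt = 0.6 × 620 × 7.07 × 245 × 10⁻³ = 644.4 kN (transverse, base value).
(i) R_nwl + R_nwt = 2433 kN; (ii) 0.85 R_nwl + 1.5 R_nwt = 2487 kN.
R_n = max = 2487 kN [governs: (ii)]; R_n/Ω = 1243 kN.

R_n/Ω ≈ 1240 kN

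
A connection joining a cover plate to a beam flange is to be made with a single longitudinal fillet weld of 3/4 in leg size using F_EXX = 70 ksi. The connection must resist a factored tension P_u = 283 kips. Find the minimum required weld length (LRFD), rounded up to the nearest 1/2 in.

Throat t_e = 0.707 × 0.75 = 0.5302 in.
φr_n = 0.75 × 0.6 × 70 × 0.5302 = 16.7 kips/in.
L_req = P_u / φr_n = 283 / 16.7 = 16.94 in total.
Round up → use L = 17 in.

L = 17 in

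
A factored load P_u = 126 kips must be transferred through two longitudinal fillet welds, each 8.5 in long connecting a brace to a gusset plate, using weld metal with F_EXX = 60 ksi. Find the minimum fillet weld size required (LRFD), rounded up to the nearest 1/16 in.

Total weld length L = 17 in.
Required throat t_e = P_u / (φ × 0.6 F_EXX × L) = 126 / (0.75 × 0.6 × 60 × 17) = 0.2745 in.
Required leg w = t_e / 0.707 = 0.3883 in → use 7/16 in.

w = 7/16 in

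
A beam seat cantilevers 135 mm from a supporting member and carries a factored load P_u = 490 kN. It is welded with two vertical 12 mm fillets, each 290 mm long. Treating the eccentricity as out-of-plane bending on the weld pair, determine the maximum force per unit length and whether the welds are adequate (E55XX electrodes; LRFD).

E55XX → F_EXX = 550 MPa.
L_w = 2 × 290 = 580 mm; section modulus (unit throat) S = 2 × L²/6 = 28030 mm².
Direct shear f_v = P/L_w = 490×10³/580 = 844.8 N/mm.
Moment M = P × e = 490×10³ × 135 = 66150000 N·mm; bending f_b = M/S = 2360 N/mm.
f_max = √(f_v² + f_b²) = √(844.8² + 2360²) = 2506 N/mm.
φr_n = 0.75 × 0.6 × 550 × (0.707 × 12) = 2100 N/mm → NOT adequate.

f_max ≈ 2510 N/mm; NOT adequate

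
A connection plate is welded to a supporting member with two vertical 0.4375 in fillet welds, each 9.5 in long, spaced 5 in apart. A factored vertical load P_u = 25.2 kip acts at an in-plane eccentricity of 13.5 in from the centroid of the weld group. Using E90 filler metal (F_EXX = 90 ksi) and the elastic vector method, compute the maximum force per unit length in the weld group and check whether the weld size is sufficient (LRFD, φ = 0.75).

Total weld length L_w = 19 in. Treat welds as unit-width lines.
Polar moment about centroid: J = 2[d³/12 + d(b/2)²] = 2[9.5³/12 + 9.5×2.5²] = 261.6 in³.
Direct shear f_v = P/L_w = 25.2 / 19 = 1.326 kip/in (vertical).
Torsion M = P·e = 25.2 × 13.5 = 340.2 kip·in.
Critical point at (x, y) = (2.5, 4.75) from centroid. f_tx = M·y/J = 6.176 kip/in; f_ty = M·x/J = 3.251 kip/in.
Resultant f_max = √[f_tx² + (f_v + f_ty)²] = √[6.176² + (1.326 + 3.251)²] = 7.687 kip/in.
Capacity per unit length: φr_n = 0.75 × 0.6 × 90 × (0.707 × 0.4375) = 12.53 kip/in.
7.687 ≤ 12.53 → adequate.

f_max ≈ 7.69 kip/in; adequate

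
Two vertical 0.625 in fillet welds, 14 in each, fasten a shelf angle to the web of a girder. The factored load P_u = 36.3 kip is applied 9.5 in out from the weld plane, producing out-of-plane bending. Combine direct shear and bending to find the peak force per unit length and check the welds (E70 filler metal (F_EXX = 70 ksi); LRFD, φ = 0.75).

f_max ≈ 5.44 kip/in; adequate

L_w = 2 × 14 = 28 in; section modulus (unit throat) S = 2 × L²/6 = 65.33 in².
Direct shear f_v = P/L_w = 36.3/28 = 1.296 kip/in.
Moment M = P × e = 36.3 × 9.5 = 344.85 kip·in; bending f_b = M/S = 5.278 kip/in.
f_max = √(f_v² + f_b²) = √(1.296² + 5.278²) = 5.435 kip/in.
φr_n = 0.75 × 0.6 × 70 × (0.707 × 0.625) = 13.92 kip/in → adequate.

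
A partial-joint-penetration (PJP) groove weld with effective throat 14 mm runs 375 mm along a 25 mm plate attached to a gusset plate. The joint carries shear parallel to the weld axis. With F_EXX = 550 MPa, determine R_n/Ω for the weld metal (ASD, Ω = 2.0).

Effective throat (given) t_e = 14 mm.
A_we = 14 × 375 = 5250 mm².
F_nw = 0.6 F_EXX = 330 MPa.
R_n/Ω = (330 × 5250) / 2.0 × 10⁻³ = 866.2 kN.

R_n/Ω ≈ 866 kN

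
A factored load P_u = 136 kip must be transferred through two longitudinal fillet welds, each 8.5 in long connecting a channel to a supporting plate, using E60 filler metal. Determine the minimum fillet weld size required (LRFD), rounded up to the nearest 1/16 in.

w = 7/16 in

E60XX → F_EXX = 60 ksi.
Total weld length L = 17 in.
Required throat t_e = P_u / (φ × 0.6 F_EXX × L) = 136 / (0.75 × 0.6 × 60 × 17) = 0.2963 in.
Required leg w = t_e / 0.707 = 0.4191 in → use 7/16 in.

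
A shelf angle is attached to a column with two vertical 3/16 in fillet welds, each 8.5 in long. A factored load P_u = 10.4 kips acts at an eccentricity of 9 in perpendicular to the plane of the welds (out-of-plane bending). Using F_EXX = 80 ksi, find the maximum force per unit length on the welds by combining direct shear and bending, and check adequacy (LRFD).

f_max ≈ 3.93 kip/in; adequate

L_w = 2 × 8.5 = 17 in; section modulus (unit throat) S = 2 × L²/6 = 24.08 in².
Direct shear f_v = P/L_w = 10.4/17 = 0.6118 kip/in.
Moment M = P × e = 10.4 × 9 = 93.6 kip·in; bending f_b = M/S = 3.887 kip/in.
f_max = √(f_v² + f_b²) = √(0.6118² + 3.887²) = 3.934 kip/in.
φr_n = 0.75 × 0.6 × 80 × (0.707 × 0.1875) = 4.772 kip/in → adequate.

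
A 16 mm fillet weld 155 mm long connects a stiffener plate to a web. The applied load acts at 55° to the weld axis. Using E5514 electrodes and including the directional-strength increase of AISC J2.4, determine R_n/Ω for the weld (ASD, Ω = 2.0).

R_n/Ω ≈ 397 kN

E55XX → F_EXX = 550 MPa.
t_e = 0.707 × 16 = 11.31 mm; A_we = 11.31 × 155 = 1753 mm².
Directional factor: 1.0 + 0.5 sin^1.5(55°) = 1.371.
F_nw = 0.6 × 550 × 1.371 = 452.3 MPa.
R_n/Ω = (452.3 × 1753) / 2.0 × 10⁻³ = 396.5 kN.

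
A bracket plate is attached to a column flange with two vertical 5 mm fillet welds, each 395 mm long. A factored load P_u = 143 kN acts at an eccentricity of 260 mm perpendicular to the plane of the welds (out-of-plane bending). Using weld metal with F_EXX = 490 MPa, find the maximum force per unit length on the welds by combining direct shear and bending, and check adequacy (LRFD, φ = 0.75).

f_max ≈ 737 N/mm; adequate

L_w = 2 × 395 = 790 mm; section modulus (unit throat) S = 2 × L²/6 = 52010 mm².
Direct shear f_v = P/L_w = 143×10³/790 = 181 N/mm.
Moment M = P × e = 143×10³ × 260 = 37180000 N·mm; bending f_b = M/S = 714.9 N/mm.
f_max = √(f_v² + f_b²) = √(181² + 714.9²) = 737.4 N/mm.
φr_n = 0.75 × 0.6 × 490 × (0.707 × 5) = 779.5 N/mm → adequate.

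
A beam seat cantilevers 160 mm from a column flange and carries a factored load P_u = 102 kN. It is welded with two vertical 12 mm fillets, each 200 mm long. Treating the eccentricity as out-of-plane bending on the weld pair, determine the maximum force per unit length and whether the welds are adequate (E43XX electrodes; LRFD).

E43XX → F_EXX = 430 MPa.
L_w = 2 × 200 = 400 mm; section modulus (unit throat) S = 2 × L²/6 = 13330 mm².
Direct shear f_v = P/L_w = 102×10³/400 = 255 N/mm.
Moment M = P × e = 102×10³ × 160 = 16320000 N·mm; bending f_b = M/S = 1224 N/mm.
f_max = √(f_v² + f_b²) = √(255² + 1224²) = 1250 N/mm.
φr_n = 0.75 × 0.6 × 430 × (0.707 × 12) = 1642 N/mm → adequate.

f_max ≈ 1250 N/mm; adequate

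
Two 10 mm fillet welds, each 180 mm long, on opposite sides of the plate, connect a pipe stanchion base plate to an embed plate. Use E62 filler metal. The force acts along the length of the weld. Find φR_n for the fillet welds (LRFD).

E62XX → F_EXX = 620 MPa.
Effective throat t_e = 0.707 × 10 = 7.07 mm.
Total length L = 360 mm; A_we = 7.07 × 360 = 2545 mm².
F_nw = 0.6 F_EXX = 0.6 × 620 = 372 MPa.
φR_n = 0.75 × 372 × 2545 × 10⁻³ = 710.1 kN.

φR_n ≈ 710 kN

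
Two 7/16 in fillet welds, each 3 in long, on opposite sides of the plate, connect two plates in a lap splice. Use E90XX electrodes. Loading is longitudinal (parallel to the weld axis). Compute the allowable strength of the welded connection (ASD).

R_n/Ω ≈ 50.1 kip

E90XX → F_EXX = 90 ksi.
Effective throat t_e = 0.707 × 0.4375 = 0.3093 in.
Total length L = 6 in; A_we = 0.3093 × 6 = 1.856 in².
F_nw = 0.6 F_EXX = 0.6 × 90 = 54 ksi.
R_n = 54 × 1.856 = 100.2 kip; R_n/Ω = 100.2/2.0 = 50.11 kip.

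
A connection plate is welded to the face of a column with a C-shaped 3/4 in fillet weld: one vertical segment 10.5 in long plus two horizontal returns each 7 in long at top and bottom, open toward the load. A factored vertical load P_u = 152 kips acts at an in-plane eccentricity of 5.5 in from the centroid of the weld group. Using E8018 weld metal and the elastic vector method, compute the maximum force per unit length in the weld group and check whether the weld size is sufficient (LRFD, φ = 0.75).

f_max ≈ 14.9 kip/in; adequate

E80XX → F_EXX = 80 ksi.
Total weld length L_w = 24.5 in. Treat welds as unit-width lines.
Centroid: x̄ = 2×7×3.5 / 24.5 = 2 in from the vertical weld.
Polar moment about centroid: J = I_x + I_y = [10.5³/12 + 2×7×5.25²] + [10.5×2² + 2(7³/12 + 7×1.5²)] = 613 in³.
Direct shear f_v = P/L_w = 152 / 24.5 = 6.204 kip/in (vertical).
Torsion M = P·e = 152 × 5.5 = 836 kip·in.
Critical point at (x, y) = (5, 5.25) from centroid. f_tx = M·y/J = 7.16 kip/in; f_ty = M·x/J = 6.819 kip/in.
Resultant f_max = √[f_tx² + (f_v + f_ty)²] = √[7.16² + (6.204 + 6.819)²] = 14.86 kip/in.
Capacity per unit length: φr_n = 0.75 × 0.6 × 80 × (0.707 × 0.75) = 19.09 kip/in.
14.86 ≤ 19.09 → adequate.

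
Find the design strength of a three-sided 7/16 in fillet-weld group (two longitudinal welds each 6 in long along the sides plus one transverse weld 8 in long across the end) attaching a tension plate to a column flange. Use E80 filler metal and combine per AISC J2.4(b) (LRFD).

φR_n ≈ 247 kips

E80XX → F_EXX = 80 ksi.
t_e = 0.707 × 0.4375 = 0.3093 in.
R_nwl = 0.6 × 80 × 0.3093 × 12 = 178.2 kips (longitudinal, 2 welds).
R_nwt = 0.6 × 80 × 0.3093 × 8 = 118.8 kips (transverse, base value).
(i) R_nwl + R_nwt = 296.9 kips; (ii) 0.85 R_nwl + 1.5 R_nwt = 329.6 kips.
R_n = max = 329.6 kips [governs: (ii)]; φR_n = 247.2 kips.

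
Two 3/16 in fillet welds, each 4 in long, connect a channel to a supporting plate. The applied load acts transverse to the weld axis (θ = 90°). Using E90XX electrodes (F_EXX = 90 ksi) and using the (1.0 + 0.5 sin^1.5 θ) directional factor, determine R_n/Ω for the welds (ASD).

R_n/Ω ≈ 43 kip

t_e = 0.707 × 0.1875 = 0.1326 in; A_we = 0.1326 × 8 = 1.06 in².
Directional factor: 1.0 + 0.5 sin^1.5(90°) = 1.5.
F_nw = 0.6 × 90 × 1.5 = 81 ksi.
R_n/Ω = (81 × 1.06) / 2.0 = 42.95 kip.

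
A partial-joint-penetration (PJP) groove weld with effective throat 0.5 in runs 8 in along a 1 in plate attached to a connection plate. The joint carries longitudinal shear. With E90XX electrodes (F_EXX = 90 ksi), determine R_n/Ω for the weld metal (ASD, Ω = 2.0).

R_n/Ω ≈ 108 kip

Effective throat (given) t_e = 0.5 in.
A_we = 0.5 × 8 = 4 in².
F_nw = 0.6 F_EXX = 54 ksi.
R_n/Ω = (54 × 4) / 2.0 = 108 kip.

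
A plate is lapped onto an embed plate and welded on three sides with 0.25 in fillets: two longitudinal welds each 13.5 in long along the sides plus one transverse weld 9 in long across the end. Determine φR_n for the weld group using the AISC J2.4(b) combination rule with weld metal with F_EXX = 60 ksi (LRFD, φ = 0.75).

φR_n ≈ 174 kip

t_e = 0.707 × 0.25 = 0.1767 in.
R_nwl = 0.6 × 60 × 0.1767 × 27 = 171.8 kip (longitudinal, 2 welds).
R_nwt = 0.6 × 60 × 0.1767 × 9 = 57.27 kip (transverse, base value).
(i) R_nwl + R_nwt = 229.1 kip; (ii) 0.85 R_nwl + 1.5 R_nwt = 231.9 kip.
R_n = max = 231.9 kip [governs: (ii)]; φR_n = 173.9 kip.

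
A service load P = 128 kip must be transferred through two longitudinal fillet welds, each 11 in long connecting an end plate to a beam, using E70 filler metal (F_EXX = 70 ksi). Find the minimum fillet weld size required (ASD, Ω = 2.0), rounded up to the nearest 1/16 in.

w = 7/16 in

Total weld length L = 22 in.
Required throat t_e = P × Ω / (0.6 F_EXX × L) = 128 × 2.0 / (0.6 × 70 × 22) = 0.2771 in.
Required leg w = t_e / 0.707 = 0.3919 in → use 7/16 in.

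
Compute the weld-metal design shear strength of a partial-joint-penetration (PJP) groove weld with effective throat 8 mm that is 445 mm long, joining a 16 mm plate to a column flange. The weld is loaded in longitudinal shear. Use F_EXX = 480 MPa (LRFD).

Effective throat (given) t_e = 8 mm.
A_we = 8 × 445 = 3560 mm².
F_nw = 0.6 F_EXX = 288 MPa.
φR_n = 0.75 × 288 × 3560 × 10⁻³ = 769 kN.

φR_n ≈ 769 kN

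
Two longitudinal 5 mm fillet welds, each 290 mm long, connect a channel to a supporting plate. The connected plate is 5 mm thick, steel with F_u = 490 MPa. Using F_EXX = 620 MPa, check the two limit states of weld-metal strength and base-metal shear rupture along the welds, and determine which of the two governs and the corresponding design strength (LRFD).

φR_n ≈ 572 kN (weld metal governs)

t_e = 0.707 × 5 = 3.535 mm; L = 580 mm.
Weld metal: φR_n = 0.75 × 0.6 × 620 × 3.535 × 580 × 10⁻³ = 572 kN.
Base metal (shear rupture): φR_n = 0.75 × 0.6 × 490 × 5 × 580 × 10⁻³ = 639.5 kN.
Governing: weld metal.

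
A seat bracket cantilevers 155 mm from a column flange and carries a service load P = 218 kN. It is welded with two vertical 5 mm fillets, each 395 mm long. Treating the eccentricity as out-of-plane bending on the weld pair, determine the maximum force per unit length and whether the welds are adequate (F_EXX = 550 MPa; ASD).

f_max ≈ 706 N/mm; NOT adequate

L_w = 2 × 395 = 790 mm; section modulus (unit throat) S = 2 × L²/6 = 52010 mm².
Direct shear f_v = P/L_w = 218×10³/790 = 275.9 N/mm.
Moment M = P × e = 218×10³ × 155 = 33790000 N·mm; bending f_b = M/S = 649.7 N/mm.
f_max = √(f_v² + f_b²) = √(275.9² + 649.7²) = 705.9 N/mm.
r_n/Ω = (1/2.0) × 0.6 × 550 × (0.707 × 5) = 583.3 N/mm → NOT adequate.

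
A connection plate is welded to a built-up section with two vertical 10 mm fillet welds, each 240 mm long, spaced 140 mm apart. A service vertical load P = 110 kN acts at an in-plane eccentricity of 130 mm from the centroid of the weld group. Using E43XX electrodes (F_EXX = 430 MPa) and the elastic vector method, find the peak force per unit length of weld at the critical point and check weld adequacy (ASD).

f_max ≈ 577 N/mm; adequate

Total weld length L_w = 480 mm. Treat welds as unit-width lines.
Polar moment about centroid: J = 2[d³/12 + d(b/2)²] = 2[240³/12 + 240×70²] = 4656000 mm³.
Direct shear f_v = P/L_w = 110×10³ / 480 = 229.2 N/mm (vertical).
Torsion M = P·e = 110×10³ × 130 = 14300000 N·mm.
Critical point at (x, y) = (70, 120) from centroid. f_tx = M·y/J = 368.6 N/mm; f_ty = M·x/J = 215 N/mm.
Resultant f_max = √[f_tx² + (f_v + f_ty)²] = √[368.6² + (229.2 + 215)²] = 577.2 N/mm.
Capacity per unit length: r_n/Ω = (1/2.0) × 0.6 × 430 × (0.707 × 10) = 912 N/mm.
577.2 ≤ 912 → adequate.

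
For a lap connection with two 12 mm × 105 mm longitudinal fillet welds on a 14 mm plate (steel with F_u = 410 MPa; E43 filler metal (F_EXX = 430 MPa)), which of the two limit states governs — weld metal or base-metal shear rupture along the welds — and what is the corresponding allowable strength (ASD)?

t_e = 0.707 × 12 = 8.484 mm; L = 210 mm.
Weld metal: R_n/Ω = (1/2.0) × 0.6 × 430 × 8.484 × 210 × 10⁻³ = 229.8 kN.
Base metal (shear rupture): R_n/Ω = (1/2.0) × 0.6 × 410 × 14 × 210 × 10⁻³ = 361.6 kN.
Governing: weld metal.

R_n/Ω ≈ 230 kN (weld metal governs)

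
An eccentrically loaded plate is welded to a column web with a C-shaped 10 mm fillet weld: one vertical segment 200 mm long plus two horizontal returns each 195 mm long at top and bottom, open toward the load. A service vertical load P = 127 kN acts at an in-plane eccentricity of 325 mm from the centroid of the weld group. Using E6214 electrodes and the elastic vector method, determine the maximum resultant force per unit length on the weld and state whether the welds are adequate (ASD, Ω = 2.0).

f_max ≈ 1140 N/mm; adequate

E62XX → F_EXX = 620 MPa.
Total weld length L_w = 590 mm. Treat welds as unit-width lines.
Centroid: x̄ = 2×195×97.5 / 590 = 64.45 mm from the vertical weld.
Polar moment about centroid: J = I_x + I_y = [200³/12 + 2×195×100²] + [200×64.45² + 2(195³/12 + 195×33.05²)] = 7059000 mm³.
Direct shear f_v = P/L_w = 127×10³ / 590 = 215.3 N/mm (vertical).
Torsion M = P·e = 127×10³ × 325 = 41275000 N·mm.
Critical point at (x, y) = (130.6, 100) from centroid. f_tx = M·y/J = 584.7 N/mm; f_ty = M·x/J = 763.3 N/mm.
Resultant f_max = √[f_tx² + (f_v + f_ty)²] = √[584.7² + (215.3 + 763.3)²] = 1140 N/mm.
Capacity per unit length: r_n/Ω = (1/2.0) × 0.6 × 620 × (0.707 × 10) = 1315 N/mm.
1140 ≤ 1315 → adequate.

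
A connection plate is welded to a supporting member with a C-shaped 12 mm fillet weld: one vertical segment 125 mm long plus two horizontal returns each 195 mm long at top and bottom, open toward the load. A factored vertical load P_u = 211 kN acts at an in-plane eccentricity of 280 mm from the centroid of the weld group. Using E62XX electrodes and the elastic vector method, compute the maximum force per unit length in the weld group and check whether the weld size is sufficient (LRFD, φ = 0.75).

E62XX → F_EXX = 620 MPa.
Total weld length L_w = 515 mm. Treat welds as unit-width lines.
Centroid: x̄ = 2×195×97.5 / 515 = 73.83 mm from the vertical weld.
Polar moment about centroid: J = I_x + I_y = [125³/12 + 2×195×62.5²] + [125×73.83² + 2(195³/12 + 195×23.67²)] = 3822000 mm³.
Direct shear f_v = P/L_w = 211×10³ / 515 = 409.7 N/mm (vertical).
Torsion M = P·e = 211×10³ × 280 = 59080000 N·mm.
Critical point at (x, y) = (121.2, 62.5) from centroid. f_tx = M·y/J = 966.1 N/mm; f_ty = M·x/J = 1873 N/mm.
Resultant f_max = √[f_tx² + (f_v + f_ty)²] = √[966.1² + (409.7 + 1873)²] = 2479 N/mm.
Capacity per unit length: φr_n = 0.75 × 0.6 × 620 × (0.707 × 12) = 2367 N/mm.
2479 > 2367 → NOT adequate.

f_max ≈ 2480 N/mm; NOT adequate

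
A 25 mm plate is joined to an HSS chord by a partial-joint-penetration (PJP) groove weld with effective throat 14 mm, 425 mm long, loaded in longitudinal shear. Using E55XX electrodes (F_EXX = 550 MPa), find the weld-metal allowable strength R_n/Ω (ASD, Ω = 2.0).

R_n/Ω ≈ 982 kN

Effective throat (given) t_e = 14 mm.
A_we = 14 × 425 = 5950 mm².
F_nw = 0.6 F_EXX = 330 MPa.
R_n/Ω = (330 × 5950) / 2.0 × 10⁻³ = 981.8 kN.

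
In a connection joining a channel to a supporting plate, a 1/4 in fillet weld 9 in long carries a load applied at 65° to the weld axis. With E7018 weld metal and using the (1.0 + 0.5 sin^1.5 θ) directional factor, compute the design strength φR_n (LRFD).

φR_n ≈ 71.7 kip

E70XX → F_EXX = 70 ksi.
t_e = 0.707 × 0.25 = 0.1767 in; A_we = 0.1767 × 9 = 1.591 in².
Directional factor: 1.0 + 0.5 sin^1.5(65°) = 1.431.
F_nw = 0.6 × 70 × 1.431 = 60.12 ksi.
φR_n = 0.75 × 60.12 × 1.591 = 71.73 kip.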